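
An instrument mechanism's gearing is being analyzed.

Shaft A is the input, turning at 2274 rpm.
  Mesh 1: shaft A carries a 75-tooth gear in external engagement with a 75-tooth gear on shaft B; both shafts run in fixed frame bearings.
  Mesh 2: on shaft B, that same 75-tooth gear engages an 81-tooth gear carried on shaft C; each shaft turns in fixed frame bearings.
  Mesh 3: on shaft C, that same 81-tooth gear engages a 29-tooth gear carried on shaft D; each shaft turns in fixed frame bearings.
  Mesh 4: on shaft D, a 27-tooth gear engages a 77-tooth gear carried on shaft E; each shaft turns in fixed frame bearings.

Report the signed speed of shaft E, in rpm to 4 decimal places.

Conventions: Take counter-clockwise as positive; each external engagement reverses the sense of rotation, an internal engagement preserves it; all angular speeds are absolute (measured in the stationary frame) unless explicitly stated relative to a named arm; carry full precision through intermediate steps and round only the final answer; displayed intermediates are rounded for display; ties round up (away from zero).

topology: fixed-axis compound train — 4 meshes, A→E
mesh 1 [75T→75T]: ω = 2274.0000×75/75 = 2274.0000 rpm, sense flips to −
mesh 2 [75T→81T]: ω = 2274.0000×75/81 = 2105.5556 rpm, sense flips to +
mesh 3 [81T→29T]: ω = 2105.5556×81/29 = 5881.0345 rpm, sense flips to −
mesh 4 [27T→77T]: ω = 5881.0345×27/77 = 2062.1809 rpm, sense flips to +
signed output speed = +2062.1809 rpm

+2062.1809 rpm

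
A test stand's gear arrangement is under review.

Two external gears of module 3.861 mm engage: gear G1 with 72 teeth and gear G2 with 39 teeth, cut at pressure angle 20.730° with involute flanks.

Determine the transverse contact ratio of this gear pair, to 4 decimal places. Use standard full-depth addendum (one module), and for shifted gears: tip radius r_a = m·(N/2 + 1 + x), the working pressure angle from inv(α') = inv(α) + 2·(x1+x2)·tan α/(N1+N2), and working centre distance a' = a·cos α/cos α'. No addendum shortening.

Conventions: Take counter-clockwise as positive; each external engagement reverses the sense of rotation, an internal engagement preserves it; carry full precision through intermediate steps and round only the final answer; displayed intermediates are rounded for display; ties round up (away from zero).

1.7217

topology: single-mesh involute geometry — m = 3.861, 72T/39T pair
base radii: r_b1 = 129.997235, r_b2 = 70.415169
tip radii: r_a1 = 142.857000, r_a2 = 79.150500
no profile shift: α' = α, a' = a
action lengths: √(r_a1²−r_b1²) = 59.235473, √(r_a2²−r_b2²) = 36.145617
base pitch p_b = π·m·cos α = 11.344399
CR = (59.235473 + 36.145617 − 214.285500·sin 20.73000°)/11.344399 = 1.721696
contact ratio ≈ 1.7217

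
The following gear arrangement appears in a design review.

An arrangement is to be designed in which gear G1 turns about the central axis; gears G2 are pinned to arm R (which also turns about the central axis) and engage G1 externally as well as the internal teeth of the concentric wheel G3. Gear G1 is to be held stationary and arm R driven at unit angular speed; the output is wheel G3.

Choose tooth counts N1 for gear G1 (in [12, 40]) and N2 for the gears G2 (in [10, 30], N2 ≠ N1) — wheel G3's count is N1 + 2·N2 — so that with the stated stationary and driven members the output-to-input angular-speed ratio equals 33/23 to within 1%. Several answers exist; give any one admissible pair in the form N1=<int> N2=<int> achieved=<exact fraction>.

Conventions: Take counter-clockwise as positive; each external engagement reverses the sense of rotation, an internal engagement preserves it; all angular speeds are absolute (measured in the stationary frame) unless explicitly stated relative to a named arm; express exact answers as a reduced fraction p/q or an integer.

N1=20 N2=13 achieved=33/23

topology: planetary set — design target 33/23, arm = carrier (Willis)
Willis with ω_sun = 0: ω_ring/ω_arm = (N1+N3)/N3; set equal to 33/23  ⇒  N3/N1 = 1/(33/23 − 1) = 23/10
N3 = N1 + 2·N2  ⇒  N2/N1 = (N3/N1 − 1)/2 = (23/10 − 1)/2 = 13/20
smallest multiple with N1 ≥ 12 and N2 ≥ 10: k = 1  ⇒  N1 = 1·20 = 20, N2 = 1·13 = 13 (N1 ≤ 40, N2 ≤ 30, N2 ≠ N1 ✓), N3 = 20 + 2·13 = 46
check: (N1+N3)/N3 with N1 = 20, N3 = 46 gives 33/23; |achieved − target| = 0 ≤ 33/2300 ✓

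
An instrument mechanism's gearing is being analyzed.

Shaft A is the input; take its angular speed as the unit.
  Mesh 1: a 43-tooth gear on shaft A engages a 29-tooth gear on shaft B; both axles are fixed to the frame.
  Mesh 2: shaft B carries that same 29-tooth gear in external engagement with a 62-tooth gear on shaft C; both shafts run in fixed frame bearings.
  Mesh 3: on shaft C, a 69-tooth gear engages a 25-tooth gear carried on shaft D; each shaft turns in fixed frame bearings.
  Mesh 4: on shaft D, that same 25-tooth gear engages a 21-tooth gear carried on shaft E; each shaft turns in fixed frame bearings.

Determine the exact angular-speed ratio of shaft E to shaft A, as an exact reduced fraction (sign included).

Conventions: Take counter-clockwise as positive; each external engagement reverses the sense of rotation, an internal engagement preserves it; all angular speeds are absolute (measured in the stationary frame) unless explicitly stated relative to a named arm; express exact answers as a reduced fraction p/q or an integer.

989/434

class = fixed-axis compound train [4 meshes; 4 ratios multiply, 4 sense flips]
mesh 1 [43T→29T]: running ratio 43/29, sense −
mesh 2 [29T→62T]: running ratio 43/62, sense +
mesh 3 [69T→25T]: running ratio 2967/1550, sense −
mesh 4 [25T→21T]: running ratio 989/434, sense +
ω_out/ω_in = 989/434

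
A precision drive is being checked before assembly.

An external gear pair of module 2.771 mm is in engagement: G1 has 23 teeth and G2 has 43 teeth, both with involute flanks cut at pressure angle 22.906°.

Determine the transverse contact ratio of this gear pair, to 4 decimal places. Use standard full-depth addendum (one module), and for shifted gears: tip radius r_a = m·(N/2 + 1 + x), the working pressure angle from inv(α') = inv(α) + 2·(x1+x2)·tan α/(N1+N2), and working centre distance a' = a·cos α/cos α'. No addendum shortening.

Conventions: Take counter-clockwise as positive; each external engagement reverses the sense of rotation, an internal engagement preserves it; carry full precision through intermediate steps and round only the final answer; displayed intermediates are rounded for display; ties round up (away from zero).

1.5446

class = single-mesh tooth geometry [involute pair 23T × 43T, m = 2.771]
base radii: r_b1 = 29.353656, r_b2 = 54.878574
tip radii: r_a1 = 34.637500, r_a2 = 62.347500
no profile shift: α' = α, a' = a
action lengths: √(r_a1²−r_b1²) = 18.388020, √(r_a2²−r_b2²) = 29.589742
base pitch p_b = π·m·cos α = 8.018890
CR = (18.388020 + 29.589742 − 91.443000·sin 22.90600°)/8.018890 = 1.544638
contact ratio ≈ 1.5446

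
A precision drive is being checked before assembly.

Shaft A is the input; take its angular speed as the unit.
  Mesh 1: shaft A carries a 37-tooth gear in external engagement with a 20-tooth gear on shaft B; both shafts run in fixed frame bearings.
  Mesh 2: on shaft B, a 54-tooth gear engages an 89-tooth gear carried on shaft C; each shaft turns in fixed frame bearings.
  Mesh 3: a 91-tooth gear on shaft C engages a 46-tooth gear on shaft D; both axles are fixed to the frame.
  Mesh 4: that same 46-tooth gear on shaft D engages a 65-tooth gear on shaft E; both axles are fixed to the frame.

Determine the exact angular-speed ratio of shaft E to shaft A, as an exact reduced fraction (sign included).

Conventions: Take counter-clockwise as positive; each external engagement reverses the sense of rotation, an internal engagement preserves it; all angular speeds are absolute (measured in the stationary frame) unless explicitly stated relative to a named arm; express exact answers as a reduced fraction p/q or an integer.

6993/4450

class = fixed-axis compound train [4 meshes; 4 ratios multiply, 4 sense flips]
mesh 1 [37T→20T]: running ratio 37/20, sense −
mesh 2 [54T→89T]: running ratio 999/890, sense +
mesh 3 [91T→46T]: running ratio 90909/40940, sense −
mesh 4 [46T→65T]: running ratio 6993/4450, sense +
ω_out/ω_in = 6993/4450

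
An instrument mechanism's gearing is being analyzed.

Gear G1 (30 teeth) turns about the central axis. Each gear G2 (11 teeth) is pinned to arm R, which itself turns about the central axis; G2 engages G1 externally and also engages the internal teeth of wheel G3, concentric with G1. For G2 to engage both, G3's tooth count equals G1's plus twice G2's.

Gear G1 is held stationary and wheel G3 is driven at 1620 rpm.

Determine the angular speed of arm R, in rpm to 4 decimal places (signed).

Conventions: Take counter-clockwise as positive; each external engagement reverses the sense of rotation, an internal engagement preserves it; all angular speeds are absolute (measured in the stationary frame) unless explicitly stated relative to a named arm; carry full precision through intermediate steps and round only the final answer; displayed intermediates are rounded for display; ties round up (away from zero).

topology: planetary set — G1 30T / G2 11T / G3 52T, arm = carrier (Willis)
normalise by the input: solve with ω_ring = 1, then scale by 1620 rpm
ring teeth: 30 + 2·11 = 52
30(ω_sun−ω_arm) = −52(ω_ring−ω_arm),  ω_sun = 0, ω_ring = 1
30(0−ω_arm) = −52(1−ω_arm)  ⇒  82·ω_arm = 52  ⇒  ω_arm = 26/41
scale: ω_arm = 26/41 × 1620 rpm = +1027.3171 rpm

+1027.3171 rpm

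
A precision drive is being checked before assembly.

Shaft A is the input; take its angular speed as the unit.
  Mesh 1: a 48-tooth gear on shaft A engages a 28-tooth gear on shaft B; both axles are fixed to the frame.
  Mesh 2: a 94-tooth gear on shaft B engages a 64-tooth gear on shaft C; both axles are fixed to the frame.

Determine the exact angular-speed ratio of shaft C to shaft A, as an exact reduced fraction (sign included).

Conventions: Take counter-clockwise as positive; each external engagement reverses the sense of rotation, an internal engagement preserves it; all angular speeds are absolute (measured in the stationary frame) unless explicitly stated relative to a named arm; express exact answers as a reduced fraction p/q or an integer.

class = fixed-axis compound train [2 meshes; 2 ratios multiply, 2 sense flips]
mesh 1 [48T→28T]: running ratio 12/7, sense −
mesh 2 [94T→64T]: running ratio 141/56, sense +
ω_out/ω_in = 141/56

141/56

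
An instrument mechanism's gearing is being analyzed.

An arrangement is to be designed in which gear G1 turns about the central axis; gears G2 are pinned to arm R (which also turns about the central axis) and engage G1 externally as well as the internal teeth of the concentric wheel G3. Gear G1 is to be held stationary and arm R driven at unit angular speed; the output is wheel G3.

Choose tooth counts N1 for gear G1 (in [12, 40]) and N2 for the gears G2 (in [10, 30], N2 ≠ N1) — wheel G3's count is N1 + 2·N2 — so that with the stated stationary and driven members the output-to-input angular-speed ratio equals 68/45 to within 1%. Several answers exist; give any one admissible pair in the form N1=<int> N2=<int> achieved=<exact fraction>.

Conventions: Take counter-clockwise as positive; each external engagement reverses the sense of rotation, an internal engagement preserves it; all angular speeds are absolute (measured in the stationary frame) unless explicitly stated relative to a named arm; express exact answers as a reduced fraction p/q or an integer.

planetary set to be sized for 68/45 (Willis relation)
Willis with ω_sun = 0: ω_ring/ω_arm = (N1+N3)/N3; set equal to 68/45  ⇒  N3/N1 = 1/(68/45 − 1) = 45/23
N3 = N1 + 2·N2  ⇒  N2/N1 = (N3/N1 − 1)/2 = (45/23 − 1)/2 = 11/23
smallest multiple with N1 ≥ 12 and N2 ≥ 10: k = 1  ⇒  N1 = 1·23 = 23, N2 = 1·11 = 11 (N1 ≤ 40, N2 ≤ 30, N2 ≠ N1 ✓), N3 = 23 + 2·11 = 45
check: (N1+N3)/N3 with N1 = 23, N3 = 45 gives 68/45; |achieved − target| = 0 ≤ 17/1125 ✓

N1=23 N2=11 achieved=68/45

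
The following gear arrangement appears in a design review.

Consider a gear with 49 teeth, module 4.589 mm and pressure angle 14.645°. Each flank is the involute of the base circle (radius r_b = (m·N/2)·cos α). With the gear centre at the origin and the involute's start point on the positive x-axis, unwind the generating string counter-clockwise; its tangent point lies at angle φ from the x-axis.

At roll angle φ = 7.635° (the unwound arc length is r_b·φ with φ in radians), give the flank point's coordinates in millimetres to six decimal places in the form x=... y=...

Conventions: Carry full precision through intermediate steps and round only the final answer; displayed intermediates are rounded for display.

x=109.739241 y=0.085646

recognized (one wheel, involute flank): single-mesh tooth geometry, m = 4.589, N = 49
pitch radius r_p = m·N/2 = 4.589·49/2 = 112.430500
base radius r_b = r_p·cos α = 112.430500·cos 14.645° = 108.777734
roll angle φ = 7.635° = 0.13325589 rad
x = r_b·(cos φ + φ·sin φ) = 109.739241
y = r_b·(sin φ − φ·cos φ) = 0.085646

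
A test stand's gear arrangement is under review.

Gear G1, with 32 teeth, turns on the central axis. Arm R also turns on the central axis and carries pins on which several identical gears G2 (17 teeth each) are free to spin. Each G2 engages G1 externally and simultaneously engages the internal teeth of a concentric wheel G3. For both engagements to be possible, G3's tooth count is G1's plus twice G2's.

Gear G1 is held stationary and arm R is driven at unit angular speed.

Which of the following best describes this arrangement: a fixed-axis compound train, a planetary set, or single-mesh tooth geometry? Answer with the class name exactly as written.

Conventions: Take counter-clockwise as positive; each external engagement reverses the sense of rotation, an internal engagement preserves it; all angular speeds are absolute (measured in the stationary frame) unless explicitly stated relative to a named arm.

planetary set

recognized (axles ride arm R): planetary set, 32/17/66 teeth
classification: planetary set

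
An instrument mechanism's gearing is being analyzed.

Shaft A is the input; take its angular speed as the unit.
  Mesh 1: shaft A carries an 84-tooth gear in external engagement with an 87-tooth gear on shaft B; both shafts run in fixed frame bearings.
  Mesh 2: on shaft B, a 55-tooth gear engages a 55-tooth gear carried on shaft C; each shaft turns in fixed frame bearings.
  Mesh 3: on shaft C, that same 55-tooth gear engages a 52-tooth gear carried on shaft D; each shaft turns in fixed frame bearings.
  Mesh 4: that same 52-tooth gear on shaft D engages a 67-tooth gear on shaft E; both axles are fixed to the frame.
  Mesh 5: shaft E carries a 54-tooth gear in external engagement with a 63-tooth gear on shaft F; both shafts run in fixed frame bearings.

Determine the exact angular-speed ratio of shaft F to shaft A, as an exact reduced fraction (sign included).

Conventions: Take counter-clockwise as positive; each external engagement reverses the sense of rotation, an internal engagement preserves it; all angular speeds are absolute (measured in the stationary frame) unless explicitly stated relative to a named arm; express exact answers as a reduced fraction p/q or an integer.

class = fixed-axis compound train [5 meshes; 5 ratios multiply, 5 sense flips]
mesh 1 [84T→87T]: running ratio 28/29, sense −
mesh 2 [55T→55T]: running ratio 28/29, sense +
mesh 3 [55T→52T]: running ratio 385/377, sense −
mesh 4 [52T→67T]: running ratio 1540/1943, sense +
mesh 5 [54T→63T]: running ratio 1320/1943, sense −
ω_out/ω_in = -1320/1943

-1320/1943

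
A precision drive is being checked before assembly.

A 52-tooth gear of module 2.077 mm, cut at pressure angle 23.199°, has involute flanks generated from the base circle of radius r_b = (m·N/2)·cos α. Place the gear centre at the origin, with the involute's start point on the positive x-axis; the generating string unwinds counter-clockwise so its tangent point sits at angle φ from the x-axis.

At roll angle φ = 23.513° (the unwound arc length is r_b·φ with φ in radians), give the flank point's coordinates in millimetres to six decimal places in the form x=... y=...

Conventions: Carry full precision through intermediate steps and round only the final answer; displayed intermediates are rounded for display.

x=53.640772 y=1.124335

recognized (one wheel, involute flank): single-mesh tooth geometry, m = 2.077, N = 52
pitch radius r_p = m·N/2 = 2.077·52/2 = 54.002000
base radius r_b = r_p·cos α = 54.002000·cos 23.199° = 49.635518
roll angle φ = 23.513° = 0.41037927 rad
x = r_b·(cos φ + φ·sin φ) = 53.640772
y = r_b·(sin φ − φ·cos φ) = 1.124335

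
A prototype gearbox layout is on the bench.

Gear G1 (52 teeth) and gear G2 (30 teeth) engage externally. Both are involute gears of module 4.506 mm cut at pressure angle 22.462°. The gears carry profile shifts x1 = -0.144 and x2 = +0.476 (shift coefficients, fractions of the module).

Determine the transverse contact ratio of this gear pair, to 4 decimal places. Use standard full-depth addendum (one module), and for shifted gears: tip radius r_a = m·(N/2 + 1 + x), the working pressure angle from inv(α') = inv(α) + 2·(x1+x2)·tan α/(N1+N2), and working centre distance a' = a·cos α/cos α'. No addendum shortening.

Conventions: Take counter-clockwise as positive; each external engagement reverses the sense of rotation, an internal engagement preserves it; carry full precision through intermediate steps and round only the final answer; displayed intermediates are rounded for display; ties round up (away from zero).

1.5177

recognized (one external pair, fixed centres): single-mesh tooth geometry, m = 4.506, N1 = 52, N2 = 30
base radii: r_b1 = 108.267742, r_b2 = 62.462159
tip radii: r_a1 = 121.013136, r_a2 = 74.240856
inv(α') = inv(22.462°) + 2·(-0.144+0.476)·tan α/(52+30) = 0.02474873  ⇒  α' = 23.52686°
a' = a·cos α / cos α' = 184.7460·cos 22.462°/cos 23.52686° = 186.208872
action lengths: √(r_a1²−r_b1²) = 54.058073, √(r_a2²−r_b2²) = 40.127091
base pitch p_b = π·m·cos α = 13.082044
CR = (54.058073 + 40.127091 − 186.208872·sin 23.52686°)/13.082044 = 1.517692
contact ratio ≈ 1.5177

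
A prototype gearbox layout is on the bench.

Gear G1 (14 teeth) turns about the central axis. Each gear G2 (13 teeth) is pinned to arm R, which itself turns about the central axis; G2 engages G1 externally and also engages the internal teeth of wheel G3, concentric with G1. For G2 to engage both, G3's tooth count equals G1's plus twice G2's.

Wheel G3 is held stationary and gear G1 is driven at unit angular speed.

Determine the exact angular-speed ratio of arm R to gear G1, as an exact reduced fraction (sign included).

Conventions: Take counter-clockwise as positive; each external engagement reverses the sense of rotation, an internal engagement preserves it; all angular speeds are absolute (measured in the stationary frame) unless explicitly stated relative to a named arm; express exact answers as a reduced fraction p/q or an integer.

7/27

class = planetary set [G3 = 14+2·13 = 40; Willis about the carrier]
ring teeth: 14 + 2·13 = 40
14(ω_sun−ω_arm) = −40(ω_ring−ω_arm),  ω_ring = 0, ω_sun = 1
14(1−ω_arm) = −40(0−ω_arm)  ⇒  54·ω_arm = 14  ⇒  ω_arm = 7/27
ω_out/ω_in = 7/27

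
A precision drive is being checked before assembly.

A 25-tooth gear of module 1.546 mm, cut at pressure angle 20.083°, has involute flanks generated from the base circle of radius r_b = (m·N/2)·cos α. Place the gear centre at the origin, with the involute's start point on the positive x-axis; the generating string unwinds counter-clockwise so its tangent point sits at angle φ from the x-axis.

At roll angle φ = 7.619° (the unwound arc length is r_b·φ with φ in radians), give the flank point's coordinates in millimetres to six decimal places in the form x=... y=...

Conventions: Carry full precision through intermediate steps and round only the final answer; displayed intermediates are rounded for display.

x=18.309728 y=0.014201

topology: single-mesh involute geometry — m = 1.546, N = 25
pitch radius r_p = m·N/2 = 1.546·25/2 = 19.325000
base radius r_b = r_p·cos α = 19.325000·cos 20.083° = 18.149966
roll angle φ = 7.619° = 0.13297664 rad
x = r_b·(cos φ + φ·sin φ) = 18.309728
y = r_b·(sin φ − φ·cos φ) = 0.014201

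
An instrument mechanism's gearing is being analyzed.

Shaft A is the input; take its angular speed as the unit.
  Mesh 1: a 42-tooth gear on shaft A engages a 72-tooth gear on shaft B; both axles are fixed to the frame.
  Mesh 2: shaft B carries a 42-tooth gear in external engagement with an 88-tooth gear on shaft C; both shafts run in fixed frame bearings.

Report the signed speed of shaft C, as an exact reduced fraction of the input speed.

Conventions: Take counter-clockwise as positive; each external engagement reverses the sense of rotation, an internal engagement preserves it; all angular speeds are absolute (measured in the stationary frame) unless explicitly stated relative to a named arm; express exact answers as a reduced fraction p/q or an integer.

49/176

2-mesh fixed-axis compound train (all bearings frame-fixed)
mesh 1 [42T→72T]: |ω|/ω_in = 1×42/72 = 7/12, sense flips to −
mesh 2 [42T→88T]: |ω|/ω_in = (7/12)×42/88 = 49/176, sense flips to +
signed output speed (× input speed) = 49/176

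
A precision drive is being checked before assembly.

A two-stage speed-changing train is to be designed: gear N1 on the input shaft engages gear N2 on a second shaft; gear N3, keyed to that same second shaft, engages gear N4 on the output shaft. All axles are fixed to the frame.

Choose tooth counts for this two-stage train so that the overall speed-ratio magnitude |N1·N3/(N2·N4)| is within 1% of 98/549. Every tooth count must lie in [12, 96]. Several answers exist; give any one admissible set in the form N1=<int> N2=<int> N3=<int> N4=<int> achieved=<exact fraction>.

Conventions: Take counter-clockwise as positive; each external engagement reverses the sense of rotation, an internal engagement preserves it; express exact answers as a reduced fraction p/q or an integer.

N1=14 N2=18 N3=14 N4=61 achieved=98/549

2-stage fixed-axis compound train for ratio 98/549
target = 98/549 in lowest terms: an exact hit needs N1·N3 = k·98 and N2·N4 = k·549 for one integer k, every count in [12, 96]; additionally prefer no 1:1 stage (N1 ≠ N2, N3 ≠ N4)
k = 1: no 1:1-free in-range split of k·98 and k·549 into factor pairs; take k = 2
k = 2: N1·N3 = 196 = 14·14, N2·N4 = 1098 = 18·61
achieved = 14·14/(18·61) = 98/549; |achieved − target| = 0 ≤ 49/27450 ✓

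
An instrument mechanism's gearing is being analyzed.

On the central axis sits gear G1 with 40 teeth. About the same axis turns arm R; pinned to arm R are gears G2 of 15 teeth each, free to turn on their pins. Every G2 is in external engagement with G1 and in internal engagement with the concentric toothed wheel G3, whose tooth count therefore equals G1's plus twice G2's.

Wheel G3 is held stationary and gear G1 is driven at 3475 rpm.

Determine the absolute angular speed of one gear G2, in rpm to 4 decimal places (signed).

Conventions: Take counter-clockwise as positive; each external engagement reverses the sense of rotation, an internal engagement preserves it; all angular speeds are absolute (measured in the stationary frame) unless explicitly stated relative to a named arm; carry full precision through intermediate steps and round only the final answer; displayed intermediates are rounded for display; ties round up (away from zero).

-4633.3333 rpm

planetary set (40T centre, 15T on arm, 70T internal) — Willis relation
normalise by the input: solve with ω_sun = 1, then scale by 3475 rpm
ring teeth: 40 + 2·15 = 70
40(ω_sun−ω_arm) = −70(ω_ring−ω_arm),  ω_ring = 0, ω_sun = 1
40(1−ω_arm) = −70(0−ω_arm)  ⇒  110·ω_arm = 40  ⇒  ω_arm = 4/11
sun–planet mesh: 40·(1−4/11) = −15·(ω_p−ω_arm)  ⇒  ω_p−ω_arm = -56/33
ω_p = 4/11 − 56/33 = -4/3
scale: ω_p = -4/3 × 3475 rpm = -4633.3333 rpm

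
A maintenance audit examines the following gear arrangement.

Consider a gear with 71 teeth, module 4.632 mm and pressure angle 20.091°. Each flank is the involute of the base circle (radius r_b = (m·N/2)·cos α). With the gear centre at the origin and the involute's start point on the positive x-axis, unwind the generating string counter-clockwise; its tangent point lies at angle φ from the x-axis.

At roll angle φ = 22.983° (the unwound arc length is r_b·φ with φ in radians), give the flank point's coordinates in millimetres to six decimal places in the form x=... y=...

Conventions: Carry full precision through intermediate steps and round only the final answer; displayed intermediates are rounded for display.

recognized (one wheel, involute flank): single-mesh tooth geometry, m = 4.632, N = 71
pitch radius r_p = m·N/2 = 4.632·71/2 = 164.436000
base radius r_b = r_p·cos α = 164.436000·cos 20.091° = 154.429777
roll angle φ = 22.983° = 0.40112902 rad
x = r_b·(cos φ + φ·sin φ) = 166.358671
y = r_b·(sin φ − φ·cos φ) = 3.269324

x=166.358671 y=3.269324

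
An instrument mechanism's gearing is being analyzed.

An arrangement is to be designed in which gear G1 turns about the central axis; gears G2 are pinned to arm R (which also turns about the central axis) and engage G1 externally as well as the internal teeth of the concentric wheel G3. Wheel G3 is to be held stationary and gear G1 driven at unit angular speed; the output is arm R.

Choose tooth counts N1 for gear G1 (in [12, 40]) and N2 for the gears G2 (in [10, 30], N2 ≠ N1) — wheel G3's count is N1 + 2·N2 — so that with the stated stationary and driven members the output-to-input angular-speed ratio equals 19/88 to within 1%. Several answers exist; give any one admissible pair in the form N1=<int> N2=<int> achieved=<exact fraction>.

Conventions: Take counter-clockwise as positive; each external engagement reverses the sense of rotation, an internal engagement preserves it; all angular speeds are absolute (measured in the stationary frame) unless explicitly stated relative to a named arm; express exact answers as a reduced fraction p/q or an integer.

N1=19 N2=25 achieved=19/88

topology: planetary set — design target 19/88, arm = carrier (Willis)
Willis with ω_ring = 0: ω_arm/ω_sun = N1/(N1+N3); set equal to 19/88  ⇒  N3/N1 = 1/(19/88) − 1 = 69/19
N3 = N1 + 2·N2  ⇒  N2/N1 = (N3/N1 − 1)/2 = (69/19 − 1)/2 = 25/19
smallest multiple with N1 ≥ 12 and N2 ≥ 10: k = 1  ⇒  N1 = 1·19 = 19, N2 = 1·25 = 25 (N1 ≤ 40, N2 ≤ 30, N2 ≠ N1 ✓), N3 = 19 + 2·25 = 69
check: N1/(N1+N3) with N1 = 19, N3 = 69 gives 19/88; |achieved − target| = 0 ≤ 19/8800 ✓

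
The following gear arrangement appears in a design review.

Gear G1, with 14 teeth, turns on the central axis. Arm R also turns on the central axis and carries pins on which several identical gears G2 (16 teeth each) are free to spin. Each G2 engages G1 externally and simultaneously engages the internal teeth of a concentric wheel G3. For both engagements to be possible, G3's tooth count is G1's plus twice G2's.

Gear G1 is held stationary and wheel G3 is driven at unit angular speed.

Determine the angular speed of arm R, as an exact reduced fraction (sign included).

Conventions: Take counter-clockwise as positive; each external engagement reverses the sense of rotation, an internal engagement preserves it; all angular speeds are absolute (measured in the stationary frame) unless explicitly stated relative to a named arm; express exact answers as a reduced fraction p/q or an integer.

23/30

planetary set (14T centre, 16T on arm, 46T internal) — Willis relation
ring teeth: 14 + 2·16 = 46
14(ω_sun−ω_arm) = −46(ω_ring−ω_arm),  ω_sun = 0, ω_ring = 1
14(0−ω_arm) = −46(1−ω_arm)  ⇒  60·ω_arm = 46  ⇒  ω_arm = 23/30
exact speed ratio = 23/30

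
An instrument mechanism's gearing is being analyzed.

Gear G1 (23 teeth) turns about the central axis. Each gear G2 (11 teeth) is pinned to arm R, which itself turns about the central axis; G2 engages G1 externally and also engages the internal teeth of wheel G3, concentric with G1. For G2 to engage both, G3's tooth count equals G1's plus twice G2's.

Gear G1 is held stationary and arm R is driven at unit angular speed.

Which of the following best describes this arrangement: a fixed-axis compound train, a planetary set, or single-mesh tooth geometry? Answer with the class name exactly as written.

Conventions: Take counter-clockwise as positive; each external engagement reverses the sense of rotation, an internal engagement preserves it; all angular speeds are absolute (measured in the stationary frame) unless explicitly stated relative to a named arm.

recognized (axles ride arm R): planetary set, 23/11/45 teeth
classification: planetary set

planetary set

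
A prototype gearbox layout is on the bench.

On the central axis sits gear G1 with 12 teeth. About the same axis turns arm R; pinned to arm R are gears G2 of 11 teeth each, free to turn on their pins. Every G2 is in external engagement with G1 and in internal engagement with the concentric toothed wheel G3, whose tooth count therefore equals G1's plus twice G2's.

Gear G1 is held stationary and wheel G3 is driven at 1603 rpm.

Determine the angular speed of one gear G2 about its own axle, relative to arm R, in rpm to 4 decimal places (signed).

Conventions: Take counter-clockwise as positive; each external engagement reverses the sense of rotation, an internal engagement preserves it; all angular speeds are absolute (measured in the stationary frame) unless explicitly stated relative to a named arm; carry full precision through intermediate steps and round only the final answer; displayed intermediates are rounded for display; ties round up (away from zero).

+1292.5375 rpm

recognized (axles ride arm R): planetary set, 12/11/34 teeth
normalise by the input: solve with ω_ring = 1, then scale by 1603 rpm
ring teeth: 12 + 2·11 = 34
12(ω_sun−ω_arm) = −34(ω_ring−ω_arm),  ω_sun = 0, ω_ring = 1
12(0−ω_arm) = −34(1−ω_arm)  ⇒  46·ω_arm = 34  ⇒  ω_arm = 17/23
sun–planet mesh: 12·(0−17/23) = −11·(ω_p−ω_arm)  ⇒  ω_p−ω_arm = 204/253
scale: ω_p−ω_arm = 204/253 × 1603 rpm = +1292.5375 rpm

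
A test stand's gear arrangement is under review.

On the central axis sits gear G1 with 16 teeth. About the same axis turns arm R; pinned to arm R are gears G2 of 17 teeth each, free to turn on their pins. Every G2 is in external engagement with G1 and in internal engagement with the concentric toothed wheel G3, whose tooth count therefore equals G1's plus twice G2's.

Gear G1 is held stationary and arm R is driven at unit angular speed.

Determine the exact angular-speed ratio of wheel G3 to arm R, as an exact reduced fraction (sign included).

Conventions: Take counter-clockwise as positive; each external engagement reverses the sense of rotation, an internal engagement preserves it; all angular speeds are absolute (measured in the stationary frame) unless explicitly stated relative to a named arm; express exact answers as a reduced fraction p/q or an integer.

33/25

recognized (axles ride arm R): planetary set, 16/17/50 teeth
ring teeth: 16 + 2·17 = 50
16(ω_sun−ω_arm) = −50(ω_ring−ω_arm),  ω_sun = 0, ω_arm = 1
ω_ring = 1 − (16/50)(0−1) = 33/25
ω_out/ω_in = 33/25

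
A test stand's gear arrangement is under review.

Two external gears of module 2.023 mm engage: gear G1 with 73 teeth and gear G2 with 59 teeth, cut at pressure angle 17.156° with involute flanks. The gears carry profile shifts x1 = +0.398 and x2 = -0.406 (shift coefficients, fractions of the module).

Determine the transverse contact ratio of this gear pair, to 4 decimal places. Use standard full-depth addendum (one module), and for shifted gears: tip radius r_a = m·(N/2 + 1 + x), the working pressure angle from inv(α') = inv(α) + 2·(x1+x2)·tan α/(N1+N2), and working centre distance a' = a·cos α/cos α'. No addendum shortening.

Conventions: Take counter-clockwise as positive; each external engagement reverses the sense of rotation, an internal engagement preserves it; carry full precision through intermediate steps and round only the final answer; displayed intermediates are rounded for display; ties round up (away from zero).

1.9755

single-mesh involute tooth geometry (73T engaging 59T at module 2.023)
base radii: r_b1 = 70.554024, r_b2 = 57.023115
tip radii: r_a1 = 76.667654, r_a2 = 60.880162
inv(α') = inv(17.156°) + 2·(+0.398-0.406)·tan α/(73+59) = 0.00924427  ⇒  α' = 17.13347°
a' = a·cos α / cos α' = 133.5180·cos 17.156°/cos 17.13347° = 133.501806
action lengths: √(r_a1²−r_b1²) = 30.000981, √(r_a2²−r_b2²) = 21.325067
base pitch p_b = π·m·cos α = 6.072658
CR = (30.000981 + 21.325067 − 133.501806·sin 17.13347°)/6.072658 = 1.975510
contact ratio ≈ 1.9755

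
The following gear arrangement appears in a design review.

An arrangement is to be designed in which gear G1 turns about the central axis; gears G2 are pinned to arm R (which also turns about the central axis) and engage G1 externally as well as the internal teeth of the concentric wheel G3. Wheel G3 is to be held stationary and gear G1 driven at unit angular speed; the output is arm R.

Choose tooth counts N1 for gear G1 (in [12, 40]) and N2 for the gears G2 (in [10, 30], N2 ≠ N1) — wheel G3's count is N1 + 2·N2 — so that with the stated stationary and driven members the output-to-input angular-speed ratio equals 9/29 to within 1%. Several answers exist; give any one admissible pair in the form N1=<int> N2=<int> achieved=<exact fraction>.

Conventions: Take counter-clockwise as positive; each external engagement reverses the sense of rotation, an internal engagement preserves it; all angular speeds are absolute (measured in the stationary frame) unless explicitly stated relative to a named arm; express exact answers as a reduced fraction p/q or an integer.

design class (target 9/29): planetary set
Willis with ω_ring = 0: ω_arm/ω_sun = N1/(N1+N3); set equal to 9/29  ⇒  N3/N1 = 1/(9/29) − 1 = 20/9
N3 = N1 + 2·N2  ⇒  N2/N1 = (N3/N1 − 1)/2 = (20/9 − 1)/2 = 11/18
smallest multiple with N1 ≥ 12 and N2 ≥ 10: k = 1  ⇒  N1 = 1·18 = 18, N2 = 1·11 = 11 (N1 ≤ 40, N2 ≤ 30, N2 ≠ N1 ✓), N3 = 18 + 2·11 = 40
check: N1/(N1+N3) with N1 = 18, N3 = 40 gives 9/29; |achieved − target| = 0 ≤ 9/2900 ✓

N1=18 N2=11 achieved=9/29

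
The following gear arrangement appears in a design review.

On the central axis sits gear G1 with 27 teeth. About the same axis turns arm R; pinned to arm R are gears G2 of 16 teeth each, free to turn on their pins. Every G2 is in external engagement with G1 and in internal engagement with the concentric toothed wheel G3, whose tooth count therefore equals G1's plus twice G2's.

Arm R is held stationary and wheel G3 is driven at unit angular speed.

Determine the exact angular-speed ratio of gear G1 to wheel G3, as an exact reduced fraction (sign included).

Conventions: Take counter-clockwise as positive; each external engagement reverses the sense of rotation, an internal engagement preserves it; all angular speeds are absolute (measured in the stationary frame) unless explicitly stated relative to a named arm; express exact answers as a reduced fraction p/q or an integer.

topology: planetary set — G1 27T / G2 16T / G3 59T, arm = carrier (Willis)
ring teeth: 27 + 2·16 = 59
27(ω_sun−ω_arm) = −59(ω_ring−ω_arm),  ω_arm = 0, ω_ring = 1
ω_sun = 0 − (59/27)(1−0) = -59/27
ω_out/ω_in = -59/27

-59/27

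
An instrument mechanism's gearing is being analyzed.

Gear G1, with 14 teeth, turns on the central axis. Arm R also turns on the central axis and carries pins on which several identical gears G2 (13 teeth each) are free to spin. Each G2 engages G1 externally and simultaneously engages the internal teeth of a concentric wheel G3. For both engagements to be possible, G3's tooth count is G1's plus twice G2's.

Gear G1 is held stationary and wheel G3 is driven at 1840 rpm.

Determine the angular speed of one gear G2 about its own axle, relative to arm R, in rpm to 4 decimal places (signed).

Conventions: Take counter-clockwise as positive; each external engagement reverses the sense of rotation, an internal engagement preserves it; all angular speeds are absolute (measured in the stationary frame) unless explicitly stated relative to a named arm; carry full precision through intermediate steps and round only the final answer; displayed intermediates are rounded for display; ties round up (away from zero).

planetary set (14T centre, 13T on arm, 40T internal) — Willis relation
normalise by the input: solve with ω_ring = 1, then scale by 1840 rpm
ring teeth: 14 + 2·13 = 40
14(ω_sun−ω_arm) = −40(ω_ring−ω_arm),  ω_sun = 0, ω_ring = 1
14(0−ω_arm) = −40(1−ω_arm)  ⇒  54·ω_arm = 40  ⇒  ω_arm = 20/27
sun–planet mesh: 14·(0−20/27) = −13·(ω_p−ω_arm)  ⇒  ω_p−ω_arm = 280/351
scale: ω_p−ω_arm = 280/351 × 1840 rpm = +1467.8063 rpm

+1467.8063 rpm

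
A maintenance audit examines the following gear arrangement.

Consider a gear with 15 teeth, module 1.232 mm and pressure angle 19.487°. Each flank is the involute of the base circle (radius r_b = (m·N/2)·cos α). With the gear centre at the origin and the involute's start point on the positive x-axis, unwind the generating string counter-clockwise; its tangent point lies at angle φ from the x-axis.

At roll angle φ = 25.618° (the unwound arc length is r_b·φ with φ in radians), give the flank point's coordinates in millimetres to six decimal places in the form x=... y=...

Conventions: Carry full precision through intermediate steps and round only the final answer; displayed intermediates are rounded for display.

x=9.538371 y=0.254386

single-mesh involute tooth geometry (15T wheel at module 1.232)
pitch radius r_p = m·N/2 = 1.232·15/2 = 9.240000
base radius r_b = r_p·cos α = 9.240000·cos 19.487° = 8.710707
roll angle φ = 25.618° = 0.44711845 rad
x = r_b·(cos φ + φ·sin φ) = 9.538371
y = r_b·(sin φ − φ·cos φ) = 0.254386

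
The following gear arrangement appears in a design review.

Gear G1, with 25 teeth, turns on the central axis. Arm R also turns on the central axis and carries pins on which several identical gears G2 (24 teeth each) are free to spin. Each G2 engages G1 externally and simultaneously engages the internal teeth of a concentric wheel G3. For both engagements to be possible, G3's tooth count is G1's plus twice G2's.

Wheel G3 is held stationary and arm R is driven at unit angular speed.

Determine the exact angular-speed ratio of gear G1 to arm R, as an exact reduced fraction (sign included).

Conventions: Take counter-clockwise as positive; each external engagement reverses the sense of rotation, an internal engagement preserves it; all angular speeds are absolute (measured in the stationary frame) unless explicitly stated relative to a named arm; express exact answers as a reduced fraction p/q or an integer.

98/25

planetary set (25T centre, 24T on arm, 73T internal) — Willis relation
ring teeth: 25 + 2·24 = 73
25(ω_sun−ω_arm) = −73(ω_ring−ω_arm),  ω_ring = 0, ω_arm = 1
ω_sun = 1 − (73/25)(0−1) = 98/25
ω_out/ω_in = 98/25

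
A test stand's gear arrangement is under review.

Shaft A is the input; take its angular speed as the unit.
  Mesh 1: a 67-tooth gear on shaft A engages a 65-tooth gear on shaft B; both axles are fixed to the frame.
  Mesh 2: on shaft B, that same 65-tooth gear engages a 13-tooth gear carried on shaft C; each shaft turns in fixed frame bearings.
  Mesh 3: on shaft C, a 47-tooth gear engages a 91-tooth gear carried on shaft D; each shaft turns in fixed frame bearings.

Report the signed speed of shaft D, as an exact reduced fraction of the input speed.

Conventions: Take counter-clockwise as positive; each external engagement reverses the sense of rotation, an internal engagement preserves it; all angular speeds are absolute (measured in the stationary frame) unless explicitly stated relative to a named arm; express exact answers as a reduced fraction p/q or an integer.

-3149/1183

3-mesh fixed-axis compound train (all bearings frame-fixed)
mesh 1 [67T→65T]: |ω|/ω_in = 1×67/65 = 67/65, sense flips to −
mesh 2 [65T→13T]: |ω|/ω_in = (67/65)×65/13 = 67/13, sense flips to +
mesh 3 [47T→91T]: |ω|/ω_in = (67/13)×47/91 = 3149/1183, sense flips to −
signed output speed (× input speed) = -3149/1183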